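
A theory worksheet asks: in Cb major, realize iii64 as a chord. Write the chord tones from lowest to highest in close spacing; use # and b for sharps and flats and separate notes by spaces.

In Cb major, the mediant is Eb, and the diatonic chord built there is a minor triad.
That chord is spelled Eb-Gb-Bb.
The figured bass 64 indicates second inversion, placing the fifth (Bb) in the bass: Bb-Eb-Gb.

Bb Eb Gb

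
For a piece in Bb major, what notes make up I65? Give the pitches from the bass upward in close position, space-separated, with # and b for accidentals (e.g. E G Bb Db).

D F A Bb

In Bb major, the first degree is Bb, and the diatonic chord built there is a major seventh chord.
That chord is spelled Bb-D-F-A.
With the 65 figure the chord is in first inversion; from the bass D upward in close position it reads D-F-A-Bb.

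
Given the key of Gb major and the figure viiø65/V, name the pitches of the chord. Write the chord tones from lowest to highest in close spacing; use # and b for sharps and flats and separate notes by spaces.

The slash marks an applied leading-tone chord: viio of V. In Gb major, V is Db, so the leading tone to it is C, a half step below.
Building a half-diminished seventh chord on C gives C-Eb-Gb-Bb.
The figured bass 65 indicates first inversion, placing the third (Eb) in the bass: Eb-Gb-Bb-C.

Eb Gb Bb C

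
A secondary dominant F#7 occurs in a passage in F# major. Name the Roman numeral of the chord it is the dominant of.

The chord is a dominant seventh chord on F#.
A dominant resolves down a perfect fifth: F# → B. In F# major, B is scale degree 4, i.e. IV.

IV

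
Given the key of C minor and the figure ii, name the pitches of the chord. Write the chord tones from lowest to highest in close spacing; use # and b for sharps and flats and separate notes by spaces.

D F A

ii is the minor supertonic, borrowed from the parallel major (the Dorian ii). In C minor that root is D.
So the chord is D-F-A, a minor triad.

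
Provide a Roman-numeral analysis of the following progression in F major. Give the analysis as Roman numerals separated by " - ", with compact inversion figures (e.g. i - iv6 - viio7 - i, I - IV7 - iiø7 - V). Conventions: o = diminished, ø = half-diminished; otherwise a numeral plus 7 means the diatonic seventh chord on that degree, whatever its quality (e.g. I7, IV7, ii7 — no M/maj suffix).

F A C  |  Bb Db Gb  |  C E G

F-A-C: major triad on F = scale degree 1 → I.
Bb-Db-Gb: Gb with this quality isn't in the key; a major triad on b2 is the Neapolitan sixth, bII6 (third, Bb, in the bass — hence the 6).
C-E-G: root C is the dominant; major triad there is V.

I - bII6 - V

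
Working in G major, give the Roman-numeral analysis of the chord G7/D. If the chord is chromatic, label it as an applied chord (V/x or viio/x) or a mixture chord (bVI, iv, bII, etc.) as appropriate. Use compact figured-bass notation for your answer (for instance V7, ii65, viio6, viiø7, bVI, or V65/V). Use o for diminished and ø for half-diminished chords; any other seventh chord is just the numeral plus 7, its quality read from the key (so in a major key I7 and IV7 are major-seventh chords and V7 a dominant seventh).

V43/IV

The pitches G-B-D-F form a dominant seventh chord rooted on G.
G is not a diatonic chord root with this quality in G major, but it lies a perfect fifth above C (IV), so the chord functions as an applied dominant of IV.
With D in the bass the chord is in second inversion, so the figured bass is 43.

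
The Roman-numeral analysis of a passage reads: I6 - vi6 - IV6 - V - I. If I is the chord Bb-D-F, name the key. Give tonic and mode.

I is given as Bb-D-F — a major triad with root Bb.
If Bb is scale degree 1 and the mode makes that degree carry a major triad, the tonic is Bb and the mode is major.

Bb major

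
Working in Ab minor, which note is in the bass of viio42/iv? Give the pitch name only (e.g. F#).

Bbb

The applied chord viio42/iv is rooted on C: C-Eb-Gb-Bbb.
The figure 42 means third inversion — the seventh is in the bass.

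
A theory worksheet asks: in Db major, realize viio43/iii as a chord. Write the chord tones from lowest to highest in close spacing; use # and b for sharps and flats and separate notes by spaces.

Bb Db E G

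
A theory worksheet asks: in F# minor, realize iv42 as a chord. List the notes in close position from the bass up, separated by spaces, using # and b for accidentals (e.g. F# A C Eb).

A B D F#

The numeral's case and figure indicate a minor seventh chord. In F# minor its root, scale degree 4, is B.
Stacking thirds from B gives B-D-F#-A.
The figured bass 42 indicates third inversion, placing the seventh (A) in the bass: A-B-D-F#.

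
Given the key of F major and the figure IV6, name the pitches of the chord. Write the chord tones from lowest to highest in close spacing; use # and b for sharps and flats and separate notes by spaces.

D F Bb

In F major, the subdominant is Bb, and the diatonic chord built there is a major triad.
Stacking thirds from Bb gives Bb-D-F.
With the 6 figure the chord is in first inversion; from the bass D upward in close position it reads D-F-Bb.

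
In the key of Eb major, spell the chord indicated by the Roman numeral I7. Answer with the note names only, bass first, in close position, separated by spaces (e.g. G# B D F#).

Eb G Bb D

In Eb major, the tonic is Eb, and the diatonic chord built there is a major seventh chord.
That chord is spelled Eb-G-Bb-D.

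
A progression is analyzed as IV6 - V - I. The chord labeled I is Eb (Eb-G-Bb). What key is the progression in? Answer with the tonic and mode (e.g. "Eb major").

Eb major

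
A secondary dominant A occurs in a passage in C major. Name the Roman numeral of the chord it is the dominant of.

The chord is a major triad on A.
A dominant resolves down a perfect fifth: A → D. In C major, D is scale degree 2, i.e. ii.

ii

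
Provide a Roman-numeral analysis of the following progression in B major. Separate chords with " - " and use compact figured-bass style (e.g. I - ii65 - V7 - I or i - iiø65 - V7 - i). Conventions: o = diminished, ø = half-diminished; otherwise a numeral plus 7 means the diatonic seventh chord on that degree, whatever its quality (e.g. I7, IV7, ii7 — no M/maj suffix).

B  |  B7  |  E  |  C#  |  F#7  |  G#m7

B has root B, degree 1 in B major, so I.
B7: chromatic; B is V of IV, so V7/IV.
E: major triad on E = scale degree 4 → IV.
C#: chromatic; C# is V of V, so V/V.
F#7 has root F#, degree 5 in B major, so V7.
G#m7: minor seventh chord on G# = scale degree 6 → vi7.

I - V7/IV - IV - V/V - V7 - vi7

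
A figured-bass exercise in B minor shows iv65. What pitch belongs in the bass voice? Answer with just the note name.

G

iv in B minor has root E; the chord is E-G-B-D.
The figure 65 means first inversion — the third is in the bass.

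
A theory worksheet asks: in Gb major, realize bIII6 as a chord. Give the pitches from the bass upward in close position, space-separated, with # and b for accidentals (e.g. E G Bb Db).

Db Fb Bbb

bIII6 is a major triad on the lowered third degree, borrowed from the parallel minor. In Gb major that root is Bbb.
So the chord is Bbb-Db-Fb.
With the 6 figure the chord is in first inversion; from the bass Db upward in close position it reads Db-Fb-Bbb.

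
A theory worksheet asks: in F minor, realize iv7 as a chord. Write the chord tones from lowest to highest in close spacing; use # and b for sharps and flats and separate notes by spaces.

The numeral's case and figure indicate a minor seventh chord. In F minor its root, the subdominant, is Bb.
Stacking thirds from Bb gives Bb-Db-F-Ab.

Bb Db F Ab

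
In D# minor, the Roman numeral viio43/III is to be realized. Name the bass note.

B

The applied chord viio43/III is rooted on E#: E#-G#-B-D.
The figure 43 means second inversion — the fifth is in the bass.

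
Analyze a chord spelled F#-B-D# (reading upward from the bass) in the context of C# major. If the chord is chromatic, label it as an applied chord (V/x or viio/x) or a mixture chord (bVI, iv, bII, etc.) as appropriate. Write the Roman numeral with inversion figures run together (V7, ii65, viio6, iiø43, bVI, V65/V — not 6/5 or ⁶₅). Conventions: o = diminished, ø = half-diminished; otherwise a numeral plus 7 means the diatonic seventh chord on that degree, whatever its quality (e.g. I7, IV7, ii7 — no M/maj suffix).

bVII64

Stacked in thirds the chord is B-D#-F#: a major triad on B.
B is the lowered seventh degree of C# major (diatonic 7 would be B#). This is a major triad on the lowered seventh degree (the subtonic), borrowed from the parallel minor.
With F# in the bass the chord is in second inversion, so the figured bass is 64.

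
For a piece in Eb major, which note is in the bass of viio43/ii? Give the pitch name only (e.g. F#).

Bb

The applied chord viio43/ii is rooted on E: E-G-Bb-Db.
The figure 43 means second inversion — the fifth is in the bass.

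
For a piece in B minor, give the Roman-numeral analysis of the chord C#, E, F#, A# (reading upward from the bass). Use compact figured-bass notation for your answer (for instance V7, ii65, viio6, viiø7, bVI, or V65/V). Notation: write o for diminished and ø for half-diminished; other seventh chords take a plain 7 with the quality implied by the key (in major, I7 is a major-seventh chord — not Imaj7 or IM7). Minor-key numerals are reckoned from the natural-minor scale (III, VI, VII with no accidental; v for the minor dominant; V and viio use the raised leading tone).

V43

Stacked in thirds the chord is F#-A#-C#-E: a dominant seventh chord on F#.
F# is scale degree 5 in B minor, and a dominant seventh chord on that degree is written V7.
With C# in the bass the chord is in second inversion, so the figured bass is 43.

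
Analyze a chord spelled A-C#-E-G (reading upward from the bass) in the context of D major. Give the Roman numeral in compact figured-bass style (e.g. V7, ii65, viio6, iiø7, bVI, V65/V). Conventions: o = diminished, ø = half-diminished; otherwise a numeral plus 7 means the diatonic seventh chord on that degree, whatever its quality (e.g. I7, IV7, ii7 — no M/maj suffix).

V7

The pitches A-C#-E-G form a dominant seventh chord rooted on A.
A is scale degree 5 in D major, and a dominant seventh chord on that degree is written V7.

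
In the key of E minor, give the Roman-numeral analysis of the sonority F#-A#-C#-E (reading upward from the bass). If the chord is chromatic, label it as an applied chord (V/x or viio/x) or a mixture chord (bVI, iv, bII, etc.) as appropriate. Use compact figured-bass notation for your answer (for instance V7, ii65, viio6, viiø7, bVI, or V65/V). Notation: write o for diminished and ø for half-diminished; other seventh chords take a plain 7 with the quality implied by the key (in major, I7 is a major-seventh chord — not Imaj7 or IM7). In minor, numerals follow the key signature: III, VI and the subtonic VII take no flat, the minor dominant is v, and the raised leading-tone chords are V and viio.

V7/V

The pitches F#-A#-C#-E form a dominant seventh chord rooted on F#.
F# is not a diatonic chord root with this quality in E minor, but it lies a perfect fifth above B (V), so the chord functions as an applied dominant of V.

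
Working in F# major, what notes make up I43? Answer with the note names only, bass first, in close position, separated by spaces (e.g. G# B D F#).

C# E# F# A#

The numeral's case and figure indicate a major seventh chord. In F# major its root, the tonic, is F#.
That chord is spelled F#-A#-C#-E#.
The figured bass 43 indicates second inversion, placing the fifth (C#) in the bass: C#-E#-F#-A#.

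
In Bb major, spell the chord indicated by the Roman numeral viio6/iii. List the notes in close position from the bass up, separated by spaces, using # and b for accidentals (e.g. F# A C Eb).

E G C#

viio6/iii is a secondary leading-tone chord. The target iii is D in Bb major; the applied chord is rooted a semitone below, on C#.
Building a diminished triad on C# gives C#-E-G.
With the 6 figure the chord is in first inversion; from the bass E upward in close position it reads E-G-C#.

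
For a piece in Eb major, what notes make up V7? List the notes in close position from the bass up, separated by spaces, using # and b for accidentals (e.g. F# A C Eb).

The numeral's case and figure indicate a dominant seventh chord. In Eb major its root, the dominant, is Bb.
That chord is spelled Bb-D-F-Ab.

Bb D F Ab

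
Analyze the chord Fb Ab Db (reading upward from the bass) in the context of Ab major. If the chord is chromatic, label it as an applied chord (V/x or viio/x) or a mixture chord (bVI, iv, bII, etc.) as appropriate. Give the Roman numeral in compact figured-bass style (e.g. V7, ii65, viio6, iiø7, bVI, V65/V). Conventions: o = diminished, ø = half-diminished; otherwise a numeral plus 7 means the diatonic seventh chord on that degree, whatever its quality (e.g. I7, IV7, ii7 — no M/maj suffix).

Stacked in thirds the chord is Db-Fb-Ab: a minor triad on Db.
Db is the fourth degree of Ab major. This is the minor subdominant, borrowed from the parallel minor.
With Fb in the bass the chord is in first inversion, so the figured bass is 6.

iv6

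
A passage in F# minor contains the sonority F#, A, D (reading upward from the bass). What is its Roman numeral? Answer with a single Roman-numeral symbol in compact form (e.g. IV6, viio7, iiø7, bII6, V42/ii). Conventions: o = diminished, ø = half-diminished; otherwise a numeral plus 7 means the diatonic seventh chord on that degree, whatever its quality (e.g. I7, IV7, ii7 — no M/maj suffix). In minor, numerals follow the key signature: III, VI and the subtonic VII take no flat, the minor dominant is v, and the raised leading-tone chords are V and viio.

VI6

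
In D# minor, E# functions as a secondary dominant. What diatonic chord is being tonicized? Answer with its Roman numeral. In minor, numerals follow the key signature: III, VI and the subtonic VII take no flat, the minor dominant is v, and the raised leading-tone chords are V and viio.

The chord is a major triad on E#.
A dominant resolves down a perfect fifth: E# → A#. In D# minor, A# is scale degree 5, i.e. V.

V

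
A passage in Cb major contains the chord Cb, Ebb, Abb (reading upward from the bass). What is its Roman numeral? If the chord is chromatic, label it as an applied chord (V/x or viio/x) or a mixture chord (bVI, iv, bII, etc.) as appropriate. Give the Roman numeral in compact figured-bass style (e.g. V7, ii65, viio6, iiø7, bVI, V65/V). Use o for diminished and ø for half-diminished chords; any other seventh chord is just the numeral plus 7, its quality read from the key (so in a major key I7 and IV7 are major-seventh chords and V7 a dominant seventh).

bVI6

Stacked in thirds the chord is Abb-Cb-Ebb: a major triad on Abb.
Abb is the lowered sixth degree of Cb major (diatonic 6 would be Ab). This is a major triad on the lowered sixth degree, borrowed from the parallel minor.
With Cb in the bass the chord is in first inversion, so the figured bass is 6.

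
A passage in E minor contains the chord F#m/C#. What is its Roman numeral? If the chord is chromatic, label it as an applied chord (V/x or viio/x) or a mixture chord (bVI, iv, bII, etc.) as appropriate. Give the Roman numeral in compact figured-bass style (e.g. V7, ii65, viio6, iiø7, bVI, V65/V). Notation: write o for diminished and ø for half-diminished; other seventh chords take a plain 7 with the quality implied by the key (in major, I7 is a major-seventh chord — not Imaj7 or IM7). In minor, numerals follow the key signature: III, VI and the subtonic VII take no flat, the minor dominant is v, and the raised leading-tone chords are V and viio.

ii64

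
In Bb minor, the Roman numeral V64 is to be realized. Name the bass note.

C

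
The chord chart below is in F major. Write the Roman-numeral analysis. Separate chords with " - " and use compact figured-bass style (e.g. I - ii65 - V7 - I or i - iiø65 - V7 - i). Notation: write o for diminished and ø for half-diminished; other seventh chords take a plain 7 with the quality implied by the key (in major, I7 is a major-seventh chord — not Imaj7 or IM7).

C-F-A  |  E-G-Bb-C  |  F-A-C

C-F-A has root F, degree 1 in F major, so I64.
E-G-Bb-C has root C, degree 5 in F major, so V65.
F-A-C has root F, degree 1 in F major, so I.

I64 - V65 - I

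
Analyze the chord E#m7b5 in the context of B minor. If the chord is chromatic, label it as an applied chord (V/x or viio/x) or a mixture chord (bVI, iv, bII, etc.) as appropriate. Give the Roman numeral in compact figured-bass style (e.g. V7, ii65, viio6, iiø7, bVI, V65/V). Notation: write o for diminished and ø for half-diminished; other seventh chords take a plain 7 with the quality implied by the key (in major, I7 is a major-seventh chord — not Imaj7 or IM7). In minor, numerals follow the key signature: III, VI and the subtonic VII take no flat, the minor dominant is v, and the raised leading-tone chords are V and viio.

viiø7/V

The pitches E#-G#-B-D# form a half-diminished seventh chord rooted on E#.
E# sits a half step below F# (V in B minor); a diminished chord there is the applied leading-tone chord of V.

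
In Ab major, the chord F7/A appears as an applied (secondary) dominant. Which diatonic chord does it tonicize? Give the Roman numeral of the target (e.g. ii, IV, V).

ii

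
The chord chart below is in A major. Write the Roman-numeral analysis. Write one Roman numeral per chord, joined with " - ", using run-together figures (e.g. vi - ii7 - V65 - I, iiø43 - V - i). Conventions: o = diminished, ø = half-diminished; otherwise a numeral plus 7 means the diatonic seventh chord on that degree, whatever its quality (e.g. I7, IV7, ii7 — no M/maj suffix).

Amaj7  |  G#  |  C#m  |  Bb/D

I7 - V/iii - iii - bII6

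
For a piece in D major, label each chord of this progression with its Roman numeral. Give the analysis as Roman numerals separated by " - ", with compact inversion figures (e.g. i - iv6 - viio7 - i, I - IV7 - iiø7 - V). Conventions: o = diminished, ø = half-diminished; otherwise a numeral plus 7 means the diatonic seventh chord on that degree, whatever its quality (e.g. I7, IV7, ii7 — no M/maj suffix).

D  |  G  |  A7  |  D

D: root D is the tonic; major triad there is I.
G: root G is the subdominant; major triad there is IV.
A7: root A is the dominant; dominant seventh chord there is V7.
D: root D is the tonic; major triad there is I.

I - IV - V7 - I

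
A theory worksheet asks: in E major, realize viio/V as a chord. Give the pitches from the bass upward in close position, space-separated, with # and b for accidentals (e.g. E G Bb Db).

viio/V is a secondary leading-tone chord. The target V is B in E major; the applied chord is rooted a semitone below, on A#.
Building a diminished triad on A# gives A#-C#-E.

A# C# E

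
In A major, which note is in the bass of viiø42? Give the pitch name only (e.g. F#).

F#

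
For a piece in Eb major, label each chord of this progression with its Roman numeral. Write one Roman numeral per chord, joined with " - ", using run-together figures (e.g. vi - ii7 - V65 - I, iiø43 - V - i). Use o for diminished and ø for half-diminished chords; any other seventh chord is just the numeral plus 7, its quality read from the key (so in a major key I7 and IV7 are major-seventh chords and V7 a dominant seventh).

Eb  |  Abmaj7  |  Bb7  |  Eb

Eb: major triad on Eb = scale degree 1 → I.
Abmaj7: root Ab is the subdominant; major seventh chord there is IV7.
Bb7 has root Bb, degree 5 in Eb major, so V7.
Eb: root Eb is the tonic; major triad there is I.

I - IV7 - V7 - I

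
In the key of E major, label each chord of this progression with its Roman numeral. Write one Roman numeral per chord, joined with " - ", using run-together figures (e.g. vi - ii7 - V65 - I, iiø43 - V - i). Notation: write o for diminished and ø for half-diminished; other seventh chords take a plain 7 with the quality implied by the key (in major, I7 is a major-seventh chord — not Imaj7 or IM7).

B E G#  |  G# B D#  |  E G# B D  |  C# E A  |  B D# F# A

I64 - iii - V7/IV - IV6 - V7

B-E-G#: root E is the tonic; major triad there is I64.
G#-B-D# has root G#, degree 3 in E major, so iii.
E-G#-B-D is the secondary dominant of IV (dominant seventh chord on E): V7/IV.
C#-E-A: major triad on A = scale degree 4 → IV6.
B-D#-F#-A: dominant seventh chord on B = scale degree 5 → V7.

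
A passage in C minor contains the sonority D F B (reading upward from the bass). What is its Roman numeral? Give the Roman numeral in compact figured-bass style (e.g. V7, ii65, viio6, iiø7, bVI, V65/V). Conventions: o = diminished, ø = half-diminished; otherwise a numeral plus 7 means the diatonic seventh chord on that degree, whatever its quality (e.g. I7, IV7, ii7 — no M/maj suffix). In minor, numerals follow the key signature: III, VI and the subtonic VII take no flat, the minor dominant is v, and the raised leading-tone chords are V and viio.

Stacked in thirds the chord is B-D-F: a diminished triad on B.
In C minor, B is the leading tone; the diatonic diminished triad there is viio.
With D in the bass the chord is in first inversion, so the figured bass is 6.

viio6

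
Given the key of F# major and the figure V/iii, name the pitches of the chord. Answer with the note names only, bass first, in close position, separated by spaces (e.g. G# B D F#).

The slash means an applied dominant: we want the dominant of iii. In F# major, iii is A# minor, and its dominant is built on E#.
Building a major triad on E# gives E#-G##-B#.

E# G## B#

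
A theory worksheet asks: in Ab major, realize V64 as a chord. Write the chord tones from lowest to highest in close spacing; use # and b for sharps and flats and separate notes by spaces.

The numeral's case and figure indicate a major triad. In Ab major its root, scale degree 5, is Eb.
That chord is spelled Eb-G-Bb.
The figured bass 64 indicates second inversion, placing the fifth (Bb) in the bass: Bb-Eb-G.

Bb Eb G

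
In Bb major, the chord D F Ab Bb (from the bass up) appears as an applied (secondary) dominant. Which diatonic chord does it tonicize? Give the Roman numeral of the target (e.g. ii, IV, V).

IV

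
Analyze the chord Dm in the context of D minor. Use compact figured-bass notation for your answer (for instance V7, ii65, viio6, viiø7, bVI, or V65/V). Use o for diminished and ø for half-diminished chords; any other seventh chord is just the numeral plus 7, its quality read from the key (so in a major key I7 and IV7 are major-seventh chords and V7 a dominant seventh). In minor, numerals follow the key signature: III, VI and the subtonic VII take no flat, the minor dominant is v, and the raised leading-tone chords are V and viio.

i

The pitches D-F-A form a minor triad rooted on D.
In D minor, D is the tonic; the diatonic minor triad there is i.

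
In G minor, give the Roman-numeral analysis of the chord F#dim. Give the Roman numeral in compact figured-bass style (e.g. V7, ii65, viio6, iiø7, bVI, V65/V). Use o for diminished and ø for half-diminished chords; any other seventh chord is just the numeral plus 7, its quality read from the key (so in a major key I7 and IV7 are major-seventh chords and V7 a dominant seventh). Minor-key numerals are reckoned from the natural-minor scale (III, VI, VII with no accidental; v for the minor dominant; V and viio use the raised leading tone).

viio

The pitches F#-A-C form a diminished triad rooted on F#.
F# is scale degree 7 in G minor, and a diminished triad on that degree is written viio.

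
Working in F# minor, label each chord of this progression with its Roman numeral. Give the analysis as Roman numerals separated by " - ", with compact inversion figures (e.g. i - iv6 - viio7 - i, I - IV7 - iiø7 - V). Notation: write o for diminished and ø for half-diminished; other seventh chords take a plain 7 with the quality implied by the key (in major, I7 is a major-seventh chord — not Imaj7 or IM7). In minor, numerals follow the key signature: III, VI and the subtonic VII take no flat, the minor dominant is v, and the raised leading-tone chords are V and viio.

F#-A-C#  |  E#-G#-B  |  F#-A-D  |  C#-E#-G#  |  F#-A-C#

i - viio - VI6 - V - i

F#-A-C#: root F# is the tonic; minor triad there is i.
E#-G#-B: root E# is the leading tone; diminished triad there is viio.
F#-A-D: major triad on D = scale degree 6 → VI6.
C#-E#-G# has root C#, degree 5 in F# minor, so V.
F#-A-C# has root F#, degree 1 in F# minor, so i.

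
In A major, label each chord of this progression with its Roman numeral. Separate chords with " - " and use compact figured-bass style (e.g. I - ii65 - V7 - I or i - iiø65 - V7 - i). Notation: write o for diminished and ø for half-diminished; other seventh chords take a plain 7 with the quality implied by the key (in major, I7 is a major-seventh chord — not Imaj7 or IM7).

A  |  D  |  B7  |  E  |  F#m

I - IV - V7/V - V - vi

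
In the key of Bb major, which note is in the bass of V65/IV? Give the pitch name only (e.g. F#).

D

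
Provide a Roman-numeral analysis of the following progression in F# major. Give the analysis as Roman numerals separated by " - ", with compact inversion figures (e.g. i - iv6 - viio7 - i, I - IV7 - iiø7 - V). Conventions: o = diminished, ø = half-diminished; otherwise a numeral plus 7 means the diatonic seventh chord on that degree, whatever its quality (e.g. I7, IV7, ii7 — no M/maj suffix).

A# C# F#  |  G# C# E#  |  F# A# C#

A#-C#-F#: major triad on F# = scale degree 1 → I6.
G#-C#-E# has root C#, degree 5 in F# major, so V64.
F#-A#-C# has root F#, degree 1 in F# major, so I.

I6 - V64 - I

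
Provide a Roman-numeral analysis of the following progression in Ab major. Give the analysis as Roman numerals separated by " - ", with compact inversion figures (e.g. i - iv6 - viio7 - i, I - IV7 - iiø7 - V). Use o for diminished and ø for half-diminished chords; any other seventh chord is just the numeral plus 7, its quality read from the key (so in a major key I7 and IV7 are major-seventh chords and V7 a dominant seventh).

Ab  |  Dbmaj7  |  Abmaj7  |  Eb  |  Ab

I - IV7 - I7 - V - I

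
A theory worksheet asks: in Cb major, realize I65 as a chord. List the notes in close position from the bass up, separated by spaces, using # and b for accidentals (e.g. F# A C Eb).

Eb Gb Bb Cb

In Cb major, the tonic is Cb, and the diatonic chord built there is a major seventh chord.
That chord is spelled Cb-Eb-Gb-Bb.
With the 65 figure the chord is in first inversion; from the bass Eb upward in close position it reads Eb-Gb-Bb-Cb.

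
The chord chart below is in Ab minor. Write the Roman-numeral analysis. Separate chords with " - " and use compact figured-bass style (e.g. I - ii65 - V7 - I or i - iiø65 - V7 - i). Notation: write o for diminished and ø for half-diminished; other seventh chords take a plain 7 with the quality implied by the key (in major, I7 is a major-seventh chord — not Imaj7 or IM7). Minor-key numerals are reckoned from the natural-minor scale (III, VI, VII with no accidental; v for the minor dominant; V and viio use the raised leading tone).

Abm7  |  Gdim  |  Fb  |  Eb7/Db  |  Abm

i7 - viio - VI - V42 - i

Abm7: minor seventh chord on Ab = scale degree 1 → i7.
Gdim has root G, degree 7 in Ab minor, so viio.
Fb has root Fb, degree 6 in Ab minor, so VI.
Eb7/Db: root Eb is the dominant; dominant seventh chord there is V42.
Abm has root Ab, degree 1 in Ab minor, so i.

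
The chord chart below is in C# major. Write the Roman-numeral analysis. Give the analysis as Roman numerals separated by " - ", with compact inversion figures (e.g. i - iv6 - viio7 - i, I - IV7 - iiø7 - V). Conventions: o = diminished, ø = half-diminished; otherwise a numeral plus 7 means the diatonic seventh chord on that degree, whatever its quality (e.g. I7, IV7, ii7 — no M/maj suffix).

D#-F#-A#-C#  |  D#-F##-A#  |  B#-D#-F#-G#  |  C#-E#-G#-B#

ii7 - V/V - V65 - I7

D#-F#-A#-C# has root D#, degree 2 in C# major, so ii7.
D#-F##-A#: chromatic; D# is V of V, so V/V.
B#-D#-F#-G#: root G# is the dominant; dominant seventh chord there is V65.
C#-E#-G#-B#: major seventh chord on C# = scale degree 1 → I7.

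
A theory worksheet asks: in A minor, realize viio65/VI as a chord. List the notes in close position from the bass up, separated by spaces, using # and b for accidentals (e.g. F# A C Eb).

G Bb Db E

The slash marks an applied leading-tone chord: viio of VI. In A minor, VI is F, so the leading tone to it is E, a half step below.
Building a fully diminished seventh chord on E gives E-G-Bb-Db.
With the 65 figure the chord is in first inversion; from the bass G upward in close position it reads G-Bb-Db-E.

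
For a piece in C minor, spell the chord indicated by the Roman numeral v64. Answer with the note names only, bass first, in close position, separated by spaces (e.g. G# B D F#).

D G Bb

The numeral's case and figure indicate a minor triad. In C minor its root, the dominant, is G.
That chord is spelled G-Bb-D.
The figured bass 64 indicates second inversion, placing the fifth (D) in the bass: D-G-Bb.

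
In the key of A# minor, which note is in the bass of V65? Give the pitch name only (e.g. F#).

G##

V in A# minor has root E#; the chord is E#-G##-B#-D#.
The figure 65 means first inversion — the third is in the bass.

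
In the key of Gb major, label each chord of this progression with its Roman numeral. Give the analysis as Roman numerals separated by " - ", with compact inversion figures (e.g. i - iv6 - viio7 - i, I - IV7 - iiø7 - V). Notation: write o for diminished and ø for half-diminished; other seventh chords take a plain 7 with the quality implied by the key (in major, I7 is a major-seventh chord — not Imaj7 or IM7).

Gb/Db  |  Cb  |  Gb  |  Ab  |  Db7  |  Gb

Gb/Db: root Gb is the tonic; major triad there is I64.
Cb has root Cb, degree 4 in Gb major, so IV.
Gb has root Gb, degree 1 in Gb major, so I.
Ab: chromatic; Ab is V of V, so V/V.
Db7: dominant seventh chord on Db = scale degree 5 → V7.
Gb has root Gb, degree 1 in Gb major, so I.

I64 - IV - I - V/V - V7 - I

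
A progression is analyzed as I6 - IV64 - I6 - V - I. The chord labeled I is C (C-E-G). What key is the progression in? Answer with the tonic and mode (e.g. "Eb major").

C major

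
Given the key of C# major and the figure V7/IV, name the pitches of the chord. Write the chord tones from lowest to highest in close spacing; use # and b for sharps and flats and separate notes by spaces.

C# E# G# B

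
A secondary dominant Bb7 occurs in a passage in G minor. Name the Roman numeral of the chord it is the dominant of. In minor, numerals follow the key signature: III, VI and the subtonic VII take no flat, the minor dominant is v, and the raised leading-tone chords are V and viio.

VI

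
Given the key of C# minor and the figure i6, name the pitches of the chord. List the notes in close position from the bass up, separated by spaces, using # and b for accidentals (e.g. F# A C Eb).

E G# C#

The numeral's case and figure indicate a minor triad. In C# minor its root, the tonic, is C#.
That chord is spelled C#-E-G#.
With the 6 figure the chord is in first inversion; from the bass E upward in close position it reads E-G#-C#.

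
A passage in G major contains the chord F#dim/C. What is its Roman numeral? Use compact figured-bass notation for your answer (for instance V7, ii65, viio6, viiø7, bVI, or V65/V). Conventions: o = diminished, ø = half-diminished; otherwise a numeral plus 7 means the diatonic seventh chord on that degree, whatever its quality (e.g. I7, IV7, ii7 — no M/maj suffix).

The pitches F#-A-C form a diminished triad rooted on F#.
F# is scale degree 7 in G major, and a diminished triad on that degree is written viio.
With C in the bass the chord is in second inversion, so the figured bass is 64.

viio64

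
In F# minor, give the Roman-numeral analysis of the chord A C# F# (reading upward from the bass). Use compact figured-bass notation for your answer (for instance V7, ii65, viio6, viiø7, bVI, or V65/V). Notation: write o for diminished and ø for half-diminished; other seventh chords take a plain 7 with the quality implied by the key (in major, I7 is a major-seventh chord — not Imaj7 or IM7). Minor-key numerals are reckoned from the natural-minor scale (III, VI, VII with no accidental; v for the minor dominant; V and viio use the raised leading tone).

i6

The pitches F#-A-C# form a minor triad rooted on F#.
In F# minor, F# is the tonic; the diatonic minor triad there is i.
With A in the bass the chord is in first inversion, so the figured bass is 6.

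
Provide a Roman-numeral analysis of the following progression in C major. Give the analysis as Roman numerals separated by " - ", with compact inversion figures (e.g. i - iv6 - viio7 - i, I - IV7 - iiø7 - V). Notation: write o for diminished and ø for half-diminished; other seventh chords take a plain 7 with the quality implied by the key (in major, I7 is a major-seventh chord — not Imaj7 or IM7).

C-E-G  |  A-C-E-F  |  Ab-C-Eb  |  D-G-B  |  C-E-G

I - IV65 - bVI - V64 - I

C-E-G has root C, degree 1 in C major, so I.
A-C-E-F: root F is the subdominant; major seventh chord there is IV65.
Ab-C-Eb: Ab with this quality isn't in the key; it's bVI, borrowed from the parallel minor.
D-G-B: major triad on G = scale degree 5 → V64.
C-E-G has root C, degree 1 in C major, so I.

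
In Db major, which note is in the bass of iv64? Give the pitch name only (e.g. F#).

Db

iv in Db major has root Gb; the chord is Gb-Bbb-Db.
The figure 64 means second inversion — the fifth is in the bass.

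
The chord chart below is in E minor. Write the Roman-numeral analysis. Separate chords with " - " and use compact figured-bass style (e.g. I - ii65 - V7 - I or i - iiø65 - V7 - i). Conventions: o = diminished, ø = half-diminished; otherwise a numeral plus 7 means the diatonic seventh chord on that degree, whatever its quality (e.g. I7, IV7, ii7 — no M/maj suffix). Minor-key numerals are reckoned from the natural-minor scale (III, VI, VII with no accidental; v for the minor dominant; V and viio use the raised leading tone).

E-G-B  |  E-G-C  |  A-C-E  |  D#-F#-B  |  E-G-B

E-G-B: root E is the tonic; minor triad there is i.
E-G-C has root C, degree 6 in E minor, so VI6.
A-C-E has root A, degree 4 in E minor, so iv.
D#-F#-B has root B, degree 5 in E minor, so V6.
E-G-B has root E, degree 1 in E minor, so i.

i - VI6 - iv - V6 - i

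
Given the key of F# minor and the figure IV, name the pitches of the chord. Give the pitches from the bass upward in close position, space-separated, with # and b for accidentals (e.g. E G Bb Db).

B D# F#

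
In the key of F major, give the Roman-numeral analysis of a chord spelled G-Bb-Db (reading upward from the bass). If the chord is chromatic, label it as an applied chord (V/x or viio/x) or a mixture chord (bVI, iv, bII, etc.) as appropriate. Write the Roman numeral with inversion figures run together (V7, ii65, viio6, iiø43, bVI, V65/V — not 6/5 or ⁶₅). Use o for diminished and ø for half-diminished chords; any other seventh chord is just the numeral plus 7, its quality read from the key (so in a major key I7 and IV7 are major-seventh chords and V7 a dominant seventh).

iio

The pitches G-Bb-Db form a diminished triad rooted on G.
G is the second degree of F major. This is the diminished supertonic triad, borrowed from the parallel minor.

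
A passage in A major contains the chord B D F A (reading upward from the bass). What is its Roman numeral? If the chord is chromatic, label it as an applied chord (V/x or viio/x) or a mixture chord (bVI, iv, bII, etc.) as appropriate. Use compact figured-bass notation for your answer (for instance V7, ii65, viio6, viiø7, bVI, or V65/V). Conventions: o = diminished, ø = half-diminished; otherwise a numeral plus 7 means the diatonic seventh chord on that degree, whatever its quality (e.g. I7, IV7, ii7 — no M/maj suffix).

The pitches B-D-F-A form a half-diminished seventh chord rooted on B.
B is the second degree of A major. This is the half-diminished supertonic seventh, borrowed from the parallel minor.

iiø7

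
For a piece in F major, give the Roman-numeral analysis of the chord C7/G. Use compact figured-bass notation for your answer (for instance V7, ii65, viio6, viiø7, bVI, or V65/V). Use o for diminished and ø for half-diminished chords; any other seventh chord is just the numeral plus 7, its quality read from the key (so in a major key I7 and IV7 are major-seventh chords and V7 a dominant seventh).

V43

The pitches C-E-G-Bb form a dominant seventh chord rooted on C.
C is scale degree 5 in F major, and a dominant seventh chord on that degree is written V7.
With G in the bass the chord is in second inversion, so the figured bass is 43.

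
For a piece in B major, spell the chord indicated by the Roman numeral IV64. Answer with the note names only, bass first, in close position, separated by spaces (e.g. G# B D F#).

In B major, scale degree 4 is E, and the diatonic chord built there is a major triad.
Stacking thirds from E gives E-G#-B.
The figured bass 64 indicates second inversion, placing the fifth (B) in the bass: B-E-G#.

B E G#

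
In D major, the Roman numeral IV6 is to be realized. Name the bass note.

B

IV in D major has root G; the chord is G-B-D.
The figure 6 means first inversion — the third is in the bass.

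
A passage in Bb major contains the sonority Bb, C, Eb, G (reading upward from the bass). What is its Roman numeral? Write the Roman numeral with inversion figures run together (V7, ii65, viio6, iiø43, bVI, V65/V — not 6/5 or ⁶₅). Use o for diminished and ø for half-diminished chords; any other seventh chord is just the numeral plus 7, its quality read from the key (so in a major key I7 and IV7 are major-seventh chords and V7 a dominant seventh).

Stacked in thirds the chord is C-Eb-G-Bb: a minor seventh chord on C.
C is scale degree 2 in Bb major, and a minor seventh chord on that degree is written ii7.
With Bb in the bass the chord is in third inversion, so the figured bass is 42.

ii42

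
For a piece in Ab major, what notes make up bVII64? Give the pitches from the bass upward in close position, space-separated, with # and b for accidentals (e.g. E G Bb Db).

Db Gb Bb

Scale degree 7 in Ab major is G; lowering it a half step gives Gb. bVII64 is a major triad on the lowered seventh degree (the subtonic), borrowed from the parallel minor.
So the chord is Gb-Bb-Db, a major triad.
The figured bass 64 indicates second inversion, placing the fifth (Db) in the bass: Db-Gb-Bb.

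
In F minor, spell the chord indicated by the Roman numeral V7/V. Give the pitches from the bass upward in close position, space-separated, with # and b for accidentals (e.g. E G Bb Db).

G B D F

The slash means an applied dominant: we want the dominant of V. In F minor, V is C major, and its dominant is built on G.
Building a dominant seventh chord on G gives G-B-D-F.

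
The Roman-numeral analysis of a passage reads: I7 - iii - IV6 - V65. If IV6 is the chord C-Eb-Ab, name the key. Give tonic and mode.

IV6 is given as C-Eb-Ab — a major triad with root Ab.
Counting down 3 scale steps from Ab places the tonic on Eb; a major triad on degree 4 is diatonic only in major.

Eb major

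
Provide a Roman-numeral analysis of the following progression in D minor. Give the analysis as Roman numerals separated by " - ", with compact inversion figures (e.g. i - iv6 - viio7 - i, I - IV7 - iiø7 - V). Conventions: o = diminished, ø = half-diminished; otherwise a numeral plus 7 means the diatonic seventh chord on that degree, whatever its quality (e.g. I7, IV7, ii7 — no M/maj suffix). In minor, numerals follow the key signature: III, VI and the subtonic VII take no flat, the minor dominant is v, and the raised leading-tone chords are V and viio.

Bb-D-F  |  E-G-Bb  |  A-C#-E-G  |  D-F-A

VI - iio - V7 - i

Bb-D-F: root Bb is the submediant; major triad there is VI.
E-G-Bb: root E is the supertonic; diminished triad there is iio.
A-C#-E-G has root A, degree 5 in D minor, so V7.
D-F-A: minor triad on D = scale degree 1 → i.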